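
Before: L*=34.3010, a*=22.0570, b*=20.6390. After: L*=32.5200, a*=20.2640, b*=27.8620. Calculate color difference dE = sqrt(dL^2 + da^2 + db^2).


dL = -1.7810, da = -1.7930, db = 7.2230
dE = sqrt((-1.7810)^2 + (-1.7930)^2 + 7.2230^2) = 7.6524


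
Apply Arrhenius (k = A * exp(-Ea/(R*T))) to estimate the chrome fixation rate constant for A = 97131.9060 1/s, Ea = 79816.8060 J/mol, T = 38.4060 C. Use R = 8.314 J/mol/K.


T_K = T_C + 273.15 = 38.4060 + 273.15 = 311.5560 K
exponent = -Ea / (R * T_K) = -79816.8060 / (8.314 * 311.5560) = -30.8140
k = A * exp(exponent) = 97131.9060 * exp(-30.8140) = 4.0272e-09 1/s


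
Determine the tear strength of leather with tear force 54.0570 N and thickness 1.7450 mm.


Formula: Tear strength = force / thickness
Substituting: Tear strength = 54.0570 / 1.7450
Result: 30.9782 N/mm


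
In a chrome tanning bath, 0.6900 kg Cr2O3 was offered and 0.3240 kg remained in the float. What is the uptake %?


Formula: Uptake = (offered - residual) / offered * 100
Substituting: Uptake = (0.6900 - 0.3240) / 0.6900 * 100
Result: 53.0435 %


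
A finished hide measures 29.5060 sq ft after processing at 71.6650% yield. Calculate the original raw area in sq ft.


Formula: raw = finished * 100 / yield
Substituting: raw = 29.5060 * 100 / 71.6650
Result: 41.1721 sq ft


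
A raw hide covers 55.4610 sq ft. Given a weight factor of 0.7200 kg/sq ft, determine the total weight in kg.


Formula: Weight = area * weight_per_sqft
Substituting: Weight = 55.4610 * 0.7200
Result: 39.9319 kg


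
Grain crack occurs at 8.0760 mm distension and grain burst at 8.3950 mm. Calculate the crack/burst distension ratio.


Formula: Ratio = crack / burst
Substituting: Ratio = 8.0760 / 8.3950
Result: 0.9620


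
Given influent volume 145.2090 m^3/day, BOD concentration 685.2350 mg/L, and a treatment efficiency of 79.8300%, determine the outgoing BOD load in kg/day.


Load_in = volume * conc / 1000 = 145.2090 * 685.2350 / 1000 = 99.5023 kg/day
Removed = Load_in * eff / 100 = 99.5023 * 79.8300 / 100 = 79.4327 kg/day
Load_out = Load_in - Removed = 99.5023 - 79.4327 = 20.0696 kg/day


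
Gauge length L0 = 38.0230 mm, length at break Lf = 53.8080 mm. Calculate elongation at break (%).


Formula: Elongation = (Lf - L0) / L0 * 100
Substituting: Elongation = (53.8080 - 38.0230) / 38.0230 * 100
Result: 41.5143 %


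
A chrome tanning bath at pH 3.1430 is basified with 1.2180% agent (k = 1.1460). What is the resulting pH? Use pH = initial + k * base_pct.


Formula: pH_final = pH_initial + k * base_pct
Substituting: pH_final = 3.1430 + 1.1460 * 1.2180
Result: 4.5388


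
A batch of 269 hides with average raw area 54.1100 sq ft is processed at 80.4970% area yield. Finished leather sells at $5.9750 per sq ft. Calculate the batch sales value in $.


Raw_total = N * avg_area = 269 * 54.1100 = 14555.5900 sq ft
Finished = Raw_total * yield / 100 = 14555.5900 * 80.4970 / 100 = 11716.8133 sq ft
Value = Finished * price = 11716.8133 * 5.9750 = 70007.9594 $


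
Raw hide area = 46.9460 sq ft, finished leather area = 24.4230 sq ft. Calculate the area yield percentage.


Formula: Yield = finished / raw * 100
Substituting: Yield = 24.4230 / 46.9460 * 100
Result: 52.0236 %


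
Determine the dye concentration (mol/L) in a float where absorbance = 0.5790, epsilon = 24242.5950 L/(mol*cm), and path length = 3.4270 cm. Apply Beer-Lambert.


Formula: c = A / (epsilon * l)
Substituting: c = 0.5790 / (24242.5950 * 3.4270)
Result: 6.9692e-06 mol/L


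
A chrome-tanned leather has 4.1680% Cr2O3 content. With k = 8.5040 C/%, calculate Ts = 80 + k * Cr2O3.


Formula: Ts = 80 + k * Cr2O3
Substituting: Ts = 80 + 8.5040 * 4.1680
Result: 115.4447 C


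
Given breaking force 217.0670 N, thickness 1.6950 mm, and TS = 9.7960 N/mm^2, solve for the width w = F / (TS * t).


Formula: w = F / (TS * t)
Substituting: w = 217.0670 / (9.7960 * 1.6950)
Result: 13.0730 mm


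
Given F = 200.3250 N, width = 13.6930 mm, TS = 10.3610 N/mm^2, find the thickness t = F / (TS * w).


Formula: t = F / (TS * w)
Substituting: t = 200.3250 / (10.3610 * 13.6930)
Result: 1.4120 mm


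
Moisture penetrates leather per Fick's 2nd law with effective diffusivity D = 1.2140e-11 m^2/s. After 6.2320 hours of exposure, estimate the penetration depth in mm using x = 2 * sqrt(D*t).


t = 6.2320 hr * 3600 = 22435.2000 s
D * t = 1.2140e-11 * 22435.2000 = 2.7236e-07
x = 2 * sqrt(D*t) = 2 * sqrt(2.7236e-07) = 0.00104377 m = 1.0438 mm


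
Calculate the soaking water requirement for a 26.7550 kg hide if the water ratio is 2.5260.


Formula: Water = hide_weight * ratio
Substituting: Water = 26.7550 * 2.5260
Result: 67.5831 kg


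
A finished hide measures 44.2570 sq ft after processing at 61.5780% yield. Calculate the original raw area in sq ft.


Formula: raw = finished * 100 / yield
Substituting: raw = 44.2570 * 100 / 61.5780
Result: 71.8714 sq ft


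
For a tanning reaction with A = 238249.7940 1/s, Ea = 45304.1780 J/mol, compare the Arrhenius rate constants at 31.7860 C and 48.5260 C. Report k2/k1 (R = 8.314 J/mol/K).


T1 = 31.7860 + 273.15 = 304.9360 K; T2 = 48.5260 + 273.15 = 321.6760 K
k1 = A * exp(-Ea/(R*T1)) = 238249.7940 * exp(-45304.1780/(8.314*304.9360)) = 0.00413314 1/s
k2 = A * exp(-Ea/(R*T2)) = 238249.7940 * exp(-45304.1780/(8.314*321.6760)) = 0.0104749 1/s
k2/k1 = 0.0104749 / 0.00413314 = 2.5344


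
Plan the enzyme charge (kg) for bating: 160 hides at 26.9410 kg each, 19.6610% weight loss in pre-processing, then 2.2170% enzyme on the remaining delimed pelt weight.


Total_raw = N * avg_wt = 160 * 26.9410 = 4310.5600 kg
Substrate = Total_raw * (1 - loss/100) = 4310.5600 * (1 - 19.6610/100) = 3463.0608 kg
Enzyme = Substrate * pct / 100 = 3463.0608 * 2.2170 / 100 = 76.7761 kg


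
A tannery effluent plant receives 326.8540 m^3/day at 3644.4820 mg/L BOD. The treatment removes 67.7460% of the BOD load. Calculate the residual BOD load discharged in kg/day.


Load_in = volume * conc / 1000 = 326.8540 * 3644.4820 / 1000 = 1191.2135 kg/day
Removed = Load_in * eff / 100 = 1191.2135 * 67.7460 / 100 = 806.9995 kg/day
Load_out = Load_in - Removed = 1191.2135 - 806.9995 = 384.2140 kg/day


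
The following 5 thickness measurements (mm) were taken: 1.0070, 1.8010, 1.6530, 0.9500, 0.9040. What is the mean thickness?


Formula: Average = sum / n
Substituting: Average = 6.3150 / 5
Result: 1.2630 mm


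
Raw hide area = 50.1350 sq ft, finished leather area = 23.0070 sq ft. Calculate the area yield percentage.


Formula: Yield = finished / raw * 100
Substituting: Yield = 23.0070 / 50.1350 * 100
Result: 45.8901 %


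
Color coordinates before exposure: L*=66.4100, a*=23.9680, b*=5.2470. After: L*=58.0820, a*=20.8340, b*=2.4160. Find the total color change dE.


dL = -8.3280, da = -3.1340, db = -2.8310
dE = sqrt((-8.3280)^2 + (-3.1340)^2 + (-2.8310)^2) = 9.3377


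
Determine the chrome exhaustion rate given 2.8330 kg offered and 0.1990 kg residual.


Formula: Uptake = (offered - residual) / offered * 100
Substituting: Uptake = (2.8330 - 0.1990) / 2.8330 * 100
Result: 92.9756 %


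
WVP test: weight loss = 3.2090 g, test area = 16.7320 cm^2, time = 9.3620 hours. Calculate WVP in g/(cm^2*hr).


Formula: WVP = loss / (area * time)
Substituting: WVP = 3.2090 / (16.7320 * 9.3620)
Result: 0.0204858 g/(cm^2*hr)


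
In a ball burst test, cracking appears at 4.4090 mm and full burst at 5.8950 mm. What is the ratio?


Formula: Ratio = crack / burst
Substituting: Ratio = 4.4090 / 5.8950
Result: 0.7479


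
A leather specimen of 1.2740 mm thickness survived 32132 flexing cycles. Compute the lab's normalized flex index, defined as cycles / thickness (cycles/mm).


Formula: Index = cycles / thickness
Substituting: Index = 32132 / 1.2740
Result: 25221.3501 cycles/mm


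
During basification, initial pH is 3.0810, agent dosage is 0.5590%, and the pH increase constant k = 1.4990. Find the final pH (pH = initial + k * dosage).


Formula: pH_final = pH_initial + k * base_pct
Substituting: pH_final = 3.0810 + 1.4990 * 0.5590
Result: 3.9189


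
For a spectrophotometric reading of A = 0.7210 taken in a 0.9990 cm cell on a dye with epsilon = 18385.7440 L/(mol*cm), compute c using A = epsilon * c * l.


Formula: c = A / (epsilon * l)
Substituting: c = 0.7210 / (18385.7440 * 0.9990)
Result: 3.9254e-05 mol/L


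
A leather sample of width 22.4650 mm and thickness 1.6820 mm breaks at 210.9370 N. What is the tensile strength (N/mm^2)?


Formula: TS = force / (width * thickness)
Substituting: TS = 210.9370 / (22.4650 * 1.6820)
Result: 5.5824 N/mm^2


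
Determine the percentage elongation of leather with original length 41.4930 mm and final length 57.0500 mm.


Formula: Elongation = (Lf - L0) / L0 * 100
Substituting: Elongation = (57.0500 - 41.4930) / 41.4930 * 100
Result: 37.4931 %


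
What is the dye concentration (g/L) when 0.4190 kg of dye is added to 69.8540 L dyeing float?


Formula: Conc = dye_mass(kg) / volume(L) * 1000
Substituting: Conc = 0.4190 / 69.8540 * 1000
Result: 5.9982 g/L


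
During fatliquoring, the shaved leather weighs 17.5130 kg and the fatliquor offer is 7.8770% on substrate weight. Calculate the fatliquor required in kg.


Formula: Fat = substrate * pct / 100
Substituting: Fat = 17.5130 * 7.8770 / 100
Result: 1.3795 kg


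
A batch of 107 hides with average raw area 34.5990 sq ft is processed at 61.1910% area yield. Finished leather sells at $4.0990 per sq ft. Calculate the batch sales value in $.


Raw_total = N * avg_area = 107 * 34.5990 = 3702.0930 sq ft
Finished = Raw_total * yield / 100 = 3702.0930 * 61.1910 / 100 = 2265.3477 sq ft
Value = Finished * price = 2265.3477 * 4.0990 = 9285.6603 $


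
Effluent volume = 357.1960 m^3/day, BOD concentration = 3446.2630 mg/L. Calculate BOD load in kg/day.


Formula: BOD_load = volume * conc / 1000
Substituting: BOD_load = 357.1960 * 3446.2630 / 1000
Result: 1230.9914 kg/day


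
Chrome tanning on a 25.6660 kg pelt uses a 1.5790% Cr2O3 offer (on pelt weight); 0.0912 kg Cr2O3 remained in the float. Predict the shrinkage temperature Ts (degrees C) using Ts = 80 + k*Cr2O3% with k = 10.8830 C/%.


Offered = pelt * offer_pct / 100 = 25.6660 * 1.5790 / 100 = 0.4053 kg
Uptake = offered - residual = 0.4053 - 0.0912 = 0.3141 kg
Cr2O3% on pelt = uptake / pelt * 100 = 0.3141 / 25.6660 * 100 = 1.2237 %
Ts = 80 + k * Cr2O3% = 80 + 10.8830 * 1.2237 = 93.3172 C


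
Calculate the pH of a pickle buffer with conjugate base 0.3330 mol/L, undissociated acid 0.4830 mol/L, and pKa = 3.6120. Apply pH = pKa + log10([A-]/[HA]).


ratio = [A-] / [HA] = 0.3330 / 0.4830 = 0.6894
log10(ratio) = -0.1615
pH = pKa + log10(ratio) = 3.6120 - 0.1615 = 3.4505


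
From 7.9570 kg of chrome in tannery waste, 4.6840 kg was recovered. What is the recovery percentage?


Formula: Recovery = recovered / input * 100
Substituting: Recovery = 4.6840 / 7.9570 * 100
Result: 58.8664 %


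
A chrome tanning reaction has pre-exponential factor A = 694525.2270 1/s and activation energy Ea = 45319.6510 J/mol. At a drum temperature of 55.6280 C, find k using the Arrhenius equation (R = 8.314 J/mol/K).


T_K = T_C + 273.15 = 55.6280 + 273.15 = 328.7780 K
exponent = -Ea / (R * T_K) = -45319.6510 / (8.314 * 328.7780) = -16.5796
k = A * exp(exponent) = 694525.2270 * exp(-16.5796) = 0.0437788 1/s


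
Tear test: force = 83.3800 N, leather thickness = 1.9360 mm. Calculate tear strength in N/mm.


Formula: Tear strength = force / thickness
Substituting: Tear strength = 83.3800 / 1.9360
Result: 43.0682 N/mm


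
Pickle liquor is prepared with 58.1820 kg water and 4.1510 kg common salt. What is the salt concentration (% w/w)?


Formula: Conc = salt / (water + salt) * 100
Substituting: Conc = 4.1510 / (58.1820 + 4.1510) * 100
Result: 6.6594 %


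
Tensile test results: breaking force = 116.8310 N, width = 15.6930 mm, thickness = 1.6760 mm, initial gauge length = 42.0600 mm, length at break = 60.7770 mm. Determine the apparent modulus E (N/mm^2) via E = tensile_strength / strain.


TS = F / (w * t) = 116.8310 / (15.6930 * 1.6760) = 4.4420 N/mm^2
strain = (Lf - L0) / L0 = (60.7770 - 42.0600) / 42.0600 = 0.4450
E = TS / strain = 4.4420 / 0.4450 = 9.9819 N/mm^2


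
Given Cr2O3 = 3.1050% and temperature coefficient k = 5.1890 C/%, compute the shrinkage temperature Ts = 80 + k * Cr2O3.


Formula: Ts = 80 + k * Cr2O3
Substituting: Ts = 80 + 5.1890 * 3.1050
Result: 96.1118 C


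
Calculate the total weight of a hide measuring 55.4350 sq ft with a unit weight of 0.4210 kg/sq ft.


Formula: Weight = area * weight_per_sqft
Substituting: Weight = 55.4350 * 0.4210
Result: 23.3381 kg


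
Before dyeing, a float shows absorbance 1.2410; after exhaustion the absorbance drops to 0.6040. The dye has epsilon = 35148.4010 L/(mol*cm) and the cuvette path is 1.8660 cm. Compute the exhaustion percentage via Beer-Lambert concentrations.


c_initial = A_i / (epsilon * l) = 1.2410 / (35148.4010 * 1.8660) = 1.8921e-05 mol/L
c_final = A_f / (epsilon * l) = 0.6040 / (35148.4010 * 1.8660) = 9.2092e-06 mol/L
Exhaustion = (c_initial - c_final) / c_initial * 100 = (1.8921e-05 - 9.2092e-06) / 1.8921e-05 * 100 = 51.3296 %


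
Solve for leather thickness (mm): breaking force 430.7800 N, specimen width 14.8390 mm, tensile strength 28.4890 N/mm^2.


Formula: t = F / (TS * w)
Substituting: t = 430.7800 / (28.4890 * 14.8390)
Result: 1.0190 mm


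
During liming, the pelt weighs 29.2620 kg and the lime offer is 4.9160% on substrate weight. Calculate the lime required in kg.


Formula: Lime = substrate * pct / 100
Substituting: Lime = 29.2620 * 4.9160 / 100
Result: 1.4385 kg


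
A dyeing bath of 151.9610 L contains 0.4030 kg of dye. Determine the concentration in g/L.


Formula: Conc = dye_mass(kg) / volume(L) * 1000
Substituting: Conc = 0.4030 / 151.9610 * 1000
Result: 2.6520 g/L


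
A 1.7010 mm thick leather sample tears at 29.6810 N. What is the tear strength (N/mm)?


Formula: Tear strength = force / thickness
Substituting: Tear strength = 29.6810 / 1.7010
Result: 17.4491 N/mm


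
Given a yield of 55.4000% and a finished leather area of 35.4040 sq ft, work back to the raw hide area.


Formula: raw = finished * 100 / yield
Substituting: raw = 35.4040 * 100 / 55.4000
Result: 63.9061 sq ft


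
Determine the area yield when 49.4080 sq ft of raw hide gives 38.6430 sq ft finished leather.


Formula: Yield = finished / raw * 100
Substituting: Yield = 38.6430 / 49.4080 * 100
Result: 78.2120 %


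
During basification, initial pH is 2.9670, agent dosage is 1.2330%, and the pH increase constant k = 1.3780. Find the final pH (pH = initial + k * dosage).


Formula: pH_final = pH_initial + k * base_pct
Substituting: pH_final = 2.9670 + 1.3780 * 1.2330
Result: 4.6661


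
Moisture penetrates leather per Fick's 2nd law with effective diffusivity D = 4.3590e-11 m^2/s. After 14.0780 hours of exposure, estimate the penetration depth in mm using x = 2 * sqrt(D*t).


t = 14.0780 hr * 3600 = 50680.8000 s
D * t = 4.3590e-11 * 50680.8000 = 2.2092e-06
x = 2 * sqrt(D*t) = 2 * sqrt(2.2092e-06) = 0.00297266 m = 2.9727 mm


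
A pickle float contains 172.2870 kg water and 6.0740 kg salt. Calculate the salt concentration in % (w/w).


Formula: Conc = salt / (water + salt) * 100
Substituting: Conc = 6.0740 / (172.2870 + 6.0740) * 100
Result: 3.4055 %


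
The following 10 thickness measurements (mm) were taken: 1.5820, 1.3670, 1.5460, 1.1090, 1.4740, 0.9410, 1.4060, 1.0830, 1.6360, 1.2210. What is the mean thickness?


Formula: Average = sum / n
Substituting: Average = 13.3650 / 10
Result: 1.3365 mm


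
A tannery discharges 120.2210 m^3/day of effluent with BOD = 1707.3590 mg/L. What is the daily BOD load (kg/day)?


Formula: BOD_load = volume * conc / 1000
Substituting: BOD_load = 120.2210 * 1707.3590 / 1000
Result: 205.2604 kg/day


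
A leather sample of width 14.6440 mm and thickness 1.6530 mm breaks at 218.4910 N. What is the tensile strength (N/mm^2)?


Formula: TS = force / (width * thickness)
Substituting: TS = 218.4910 / (14.6440 * 1.6530)
Result: 9.0261 N/mm^2


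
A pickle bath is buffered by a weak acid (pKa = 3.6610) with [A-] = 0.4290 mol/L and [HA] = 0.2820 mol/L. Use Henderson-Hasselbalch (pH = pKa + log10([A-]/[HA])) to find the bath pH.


ratio = [A-] / [HA] = 0.4290 / 0.2820 = 1.5213
log10(ratio) = 0.1822
pH = pKa + log10(ratio) = 3.6610 + 0.1822 = 3.8432


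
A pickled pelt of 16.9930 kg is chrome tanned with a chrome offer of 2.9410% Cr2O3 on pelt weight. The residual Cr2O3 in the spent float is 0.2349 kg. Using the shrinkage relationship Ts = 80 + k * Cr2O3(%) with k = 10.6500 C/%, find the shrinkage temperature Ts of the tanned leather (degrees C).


Offered = pelt * offer_pct / 100 = 16.9930 * 2.9410 / 100 = 0.4998 kg
Uptake = offered - residual = 0.4998 - 0.2349 = 0.2649 kg
Cr2O3% on pelt = uptake / pelt * 100 = 0.2649 / 16.9930 * 100 = 1.5587 %
Ts = 80 + k * Cr2O3% = 80 + 10.6500 * 1.5587 = 96.5998 C


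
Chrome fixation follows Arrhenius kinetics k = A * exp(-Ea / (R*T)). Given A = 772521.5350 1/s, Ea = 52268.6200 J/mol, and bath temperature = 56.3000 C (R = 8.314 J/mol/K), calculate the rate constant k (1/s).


T_K = T_C + 273.15 = 56.3000 + 273.15 = 329.4500 K
exponent = -Ea / (R * T_K) = -52268.6200 / (8.314 * 329.4500) = -19.0828
k = A * exp(exponent) = 772521.5350 * exp(-19.0828) = 0.00398444 1/s


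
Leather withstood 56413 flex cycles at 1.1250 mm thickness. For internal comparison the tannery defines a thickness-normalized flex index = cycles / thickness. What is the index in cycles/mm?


Formula: Index = cycles / thickness
Substituting: Index = 56413 / 1.1250
Result: 50144.8889 cycles/mm


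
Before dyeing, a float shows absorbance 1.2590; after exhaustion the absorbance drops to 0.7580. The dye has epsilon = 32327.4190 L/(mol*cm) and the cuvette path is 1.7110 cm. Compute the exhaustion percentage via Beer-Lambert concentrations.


c_initial = A_i / (epsilon * l) = 1.2590 / (32327.4190 * 1.7110) = 2.2762e-05 mol/L
c_final = A_f / (epsilon * l) = 0.7580 / (32327.4190 * 1.7110) = 1.3704e-05 mol/L
Exhaustion = (c_initial - c_final) / c_initial * 100 = (2.2762e-05 - 1.3704e-05) / 2.2762e-05 * 100 = 39.7935 %


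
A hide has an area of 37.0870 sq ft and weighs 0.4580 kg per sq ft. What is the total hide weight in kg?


Formula: Weight = area * weight_per_sqft
Substituting: Weight = 37.0870 * 0.4580
Result: 16.9858 kg


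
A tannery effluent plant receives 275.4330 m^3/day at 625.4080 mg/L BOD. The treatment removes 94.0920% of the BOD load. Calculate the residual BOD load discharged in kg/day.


Load_in = volume * conc / 1000 = 275.4330 * 625.4080 / 1000 = 172.2580 kg/day
Removed = Load_in * eff / 100 = 172.2580 * 94.0920 / 100 = 162.0810 kg/day
Load_out = Load_in - Removed = 172.2580 - 162.0810 = 10.1770 kg/day


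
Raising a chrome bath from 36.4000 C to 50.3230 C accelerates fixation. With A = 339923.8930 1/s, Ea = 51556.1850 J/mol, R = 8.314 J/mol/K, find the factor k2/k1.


T1 = 36.4000 + 273.15 = 309.5500 K; T2 = 50.3230 + 273.15 = 323.4730 K
k1 = A * exp(-Ea/(R*T1)) = 339923.8930 * exp(-51556.1850/(8.314*309.5500)) = 6.7808e-04 1/s
k2 = A * exp(-Ea/(R*T2)) = 339923.8930 * exp(-51556.1850/(8.314*323.4730)) = 0.00160603 1/s
k2/k1 = 0.00160603 / 6.7808e-04 = 2.3685


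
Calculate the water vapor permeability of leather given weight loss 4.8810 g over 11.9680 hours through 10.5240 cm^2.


Formula: WVP = loss / (area * time)
Substituting: WVP = 4.8810 / (10.5240 * 11.9680)
Result: 0.0387531 g/(cm^2*hr)


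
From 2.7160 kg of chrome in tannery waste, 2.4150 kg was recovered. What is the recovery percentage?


Formula: Recovery = recovered / input * 100
Substituting: Recovery = 2.4150 / 2.7160 * 100
Result: 88.9175 %


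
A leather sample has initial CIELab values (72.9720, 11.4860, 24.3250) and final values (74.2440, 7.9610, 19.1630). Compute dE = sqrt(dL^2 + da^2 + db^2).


dL = 1.2720, da = -3.5250, db = -5.1620
dE = sqrt(1.2720^2 + (-3.5250)^2 + (-5.1620)^2) = 6.3789


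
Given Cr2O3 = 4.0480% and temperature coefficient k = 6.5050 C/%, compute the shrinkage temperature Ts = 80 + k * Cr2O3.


Formula: Ts = 80 + k * Cr2O3
Substituting: Ts = 80 + 6.5050 * 4.0480
Result: 106.3322 C


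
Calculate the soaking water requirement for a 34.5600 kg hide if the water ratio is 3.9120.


Formula: Water = hide_weight * ratio
Substituting: Water = 34.5600 * 3.9120
Result: 135.1987 kg


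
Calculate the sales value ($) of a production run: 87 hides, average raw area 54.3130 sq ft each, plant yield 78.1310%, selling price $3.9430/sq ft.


Raw_total = N * avg_area = 87 * 54.3130 = 4725.2310 sq ft
Finished = Raw_total * yield / 100 = 4725.2310 * 78.1310 / 100 = 3691.8702 sq ft
Value = Finished * price = 3691.8702 * 3.9430 = 14557.0443 $


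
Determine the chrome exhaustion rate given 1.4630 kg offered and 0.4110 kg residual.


Formula: Uptake = (offered - residual) / offered * 100
Substituting: Uptake = (1.4630 - 0.4110) / 1.4630 * 100
Result: 71.9070 %


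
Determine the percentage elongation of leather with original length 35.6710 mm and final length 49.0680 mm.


Formula: Elongation = (Lf - L0) / L0 * 100
Substituting: Elongation = (49.0680 - 35.6710) / 35.6710 * 100
Result: 37.5571 %


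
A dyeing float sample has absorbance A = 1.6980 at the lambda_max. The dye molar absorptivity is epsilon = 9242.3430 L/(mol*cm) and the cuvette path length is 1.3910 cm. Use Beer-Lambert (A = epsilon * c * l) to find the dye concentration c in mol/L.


Formula: c = A / (epsilon * l)
Substituting: c = 1.6980 / (9242.3430 * 1.3910)
Result: 1.3208e-04 mol/L


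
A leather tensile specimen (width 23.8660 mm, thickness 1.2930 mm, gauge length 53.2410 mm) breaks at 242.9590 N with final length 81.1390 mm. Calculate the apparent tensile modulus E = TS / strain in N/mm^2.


TS = F / (w * t) = 242.9590 / (23.8660 * 1.2930) = 7.8733 N/mm^2
strain = (Lf - L0) / L0 = (81.1390 - 53.2410) / 53.2410 = 0.5240
E = TS / strain = 7.8733 / 0.5240 = 15.0255 N/mm^2


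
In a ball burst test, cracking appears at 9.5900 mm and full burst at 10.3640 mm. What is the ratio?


Formula: Ratio = crack / burst
Substituting: Ratio = 9.5900 / 10.3640
Result: 0.9253


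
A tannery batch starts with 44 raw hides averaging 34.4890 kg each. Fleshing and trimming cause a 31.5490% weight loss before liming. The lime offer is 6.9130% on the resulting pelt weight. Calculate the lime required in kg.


Total_raw = N * avg_wt = 44 * 34.4890 = 1517.5160 kg
Substrate = Total_raw * (1 - loss/100) = 1517.5160 * (1 - 31.5490/100) = 1038.7549 kg
Lime = Substrate * pct / 100 = 1038.7549 * 6.9130 / 100 = 71.8091 kg


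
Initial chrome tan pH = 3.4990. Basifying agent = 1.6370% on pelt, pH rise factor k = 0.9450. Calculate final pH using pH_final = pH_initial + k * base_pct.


Formula: pH_final = pH_initial + k * base_pct
Substituting: pH_final = 3.4990 + 0.9450 * 1.6370
Result: 5.0460


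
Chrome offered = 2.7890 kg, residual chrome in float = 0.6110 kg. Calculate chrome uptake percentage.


Formula: Uptake = (offered - residual) / offered * 100
Substituting: Uptake = (2.7890 - 0.6110) / 2.7890 * 100
Result: 78.0925 %


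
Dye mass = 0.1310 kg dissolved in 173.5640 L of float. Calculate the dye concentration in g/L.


Formula: Conc = dye_mass(kg) / volume(L) * 1000
Substituting: Conc = 0.1310 / 173.5640 * 1000
Result: 0.7548 g/L


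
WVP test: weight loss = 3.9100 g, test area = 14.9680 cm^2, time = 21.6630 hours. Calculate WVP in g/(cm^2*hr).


Formula: WVP = loss / (area * time)
Substituting: WVP = 3.9100 / (14.9680 * 21.6630)
Result: 0.0120585 g/(cm^2*hr)


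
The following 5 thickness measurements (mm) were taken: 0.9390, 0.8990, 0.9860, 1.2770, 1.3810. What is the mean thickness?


Formula: Average = sum / n
Substituting: Average = 5.4820 / 5
Result: 1.0964 mm


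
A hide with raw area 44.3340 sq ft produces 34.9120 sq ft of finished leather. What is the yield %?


Formula: Yield = finished / raw * 100
Substituting: Yield = 34.9120 / 44.3340 * 100
Result: 78.7477 %


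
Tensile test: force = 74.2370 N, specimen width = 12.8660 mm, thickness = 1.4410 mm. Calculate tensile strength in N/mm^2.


Formula: TS = force / (width * thickness)
Substituting: TS = 74.2370 / (12.8660 * 1.4410)
Result: 4.0042 N/mm^2


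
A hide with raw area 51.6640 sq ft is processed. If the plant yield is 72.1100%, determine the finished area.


Formula: finished = raw * yield / 100
Substituting: finished = 51.6640 * 72.1100 / 100
Result: 37.2549 sq ft


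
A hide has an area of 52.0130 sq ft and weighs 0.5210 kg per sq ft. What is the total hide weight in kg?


Formula: Weight = area * weight_per_sqft
Substituting: Weight = 52.0130 * 0.5210
Result: 27.0988 kg


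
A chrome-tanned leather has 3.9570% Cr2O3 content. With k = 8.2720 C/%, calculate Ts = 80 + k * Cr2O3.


Formula: Ts = 80 + k * Cr2O3
Substituting: Ts = 80 + 8.2720 * 3.9570
Result: 112.7323 C


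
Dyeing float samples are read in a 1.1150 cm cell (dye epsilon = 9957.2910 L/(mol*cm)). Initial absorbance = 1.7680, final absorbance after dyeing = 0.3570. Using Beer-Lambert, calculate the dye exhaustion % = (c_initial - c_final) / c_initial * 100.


c_initial = A_i / (epsilon * l) = 1.7680 / (9957.2910 * 1.1150) = 1.5925e-04 mol/L
c_final = A_f / (epsilon * l) = 0.3570 / (9957.2910 * 1.1150) = 3.2155e-05 mol/L
Exhaustion = (c_initial - c_final) / c_initial * 100 = (1.5925e-04 - 3.2155e-05) / 1.5925e-04 * 100 = 79.8077 %


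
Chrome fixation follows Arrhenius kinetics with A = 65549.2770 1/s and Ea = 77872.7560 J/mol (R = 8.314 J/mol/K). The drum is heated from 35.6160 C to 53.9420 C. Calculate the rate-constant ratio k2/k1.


T1 = 35.6160 + 273.15 = 308.7660 K; T2 = 53.9420 + 273.15 = 327.0920 K
k1 = A * exp(-Ea/(R*T1)) = 65549.2770 * exp(-77872.7560/(8.314*308.7660)) = 4.3872e-09 1/s
k2 = A * exp(-Ea/(R*T2)) = 65549.2770 * exp(-77872.7560/(8.314*327.0920)) = 2.4005e-08 1/s
k2/k1 = 2.4005e-08 / 4.3872e-09 = 5.4717


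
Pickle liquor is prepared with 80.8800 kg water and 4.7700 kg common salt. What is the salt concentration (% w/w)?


Formula: Conc = salt / (water + salt) * 100
Substituting: Conc = 4.7700 / (80.8800 + 4.7700) * 100
Result: 5.5692 %


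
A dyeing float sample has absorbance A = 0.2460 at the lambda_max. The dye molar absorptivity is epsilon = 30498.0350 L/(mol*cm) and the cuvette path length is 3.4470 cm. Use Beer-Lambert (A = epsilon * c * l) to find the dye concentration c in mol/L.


Formula: c = A / (epsilon * l)
Substituting: c = 0.2460 / (30498.0350 * 3.4470)
Result: 2.3400e-06 mol/L


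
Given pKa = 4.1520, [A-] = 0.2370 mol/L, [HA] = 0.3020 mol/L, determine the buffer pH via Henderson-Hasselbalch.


ratio = [A-] / [HA] = 0.2370 / 0.3020 = 0.7848
log10(ratio) = -0.1053
pH = pKa + log10(ratio) = 4.1520 - 0.1053 = 4.0467


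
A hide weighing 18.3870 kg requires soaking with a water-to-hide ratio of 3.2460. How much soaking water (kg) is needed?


Formula: Water = hide_weight * ratio
Substituting: Water = 18.3870 * 3.2460
Result: 59.6842 kg


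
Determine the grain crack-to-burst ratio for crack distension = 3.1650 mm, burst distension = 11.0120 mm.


Formula: Ratio = crack / burst
Substituting: Ratio = 3.1650 / 11.0120
Result: 0.2874


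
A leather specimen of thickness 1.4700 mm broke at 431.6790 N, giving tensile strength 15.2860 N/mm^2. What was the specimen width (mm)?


Formula: w = F / (TS * t)
Substituting: w = 431.6790 / (15.2860 * 1.4700)
Result: 19.2110 mm


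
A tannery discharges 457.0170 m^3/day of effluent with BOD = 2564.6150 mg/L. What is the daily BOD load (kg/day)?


Formula: BOD_load = volume * conc / 1000
Substituting: BOD_load = 457.0170 * 2564.6150 / 1000
Result: 1172.0727 kg/day


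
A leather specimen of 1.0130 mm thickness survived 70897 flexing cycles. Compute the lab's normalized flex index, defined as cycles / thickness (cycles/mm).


Formula: Index = cycles / thickness
Substituting: Index = 70897 / 1.0130
Result: 69987.1668 cycles/mm


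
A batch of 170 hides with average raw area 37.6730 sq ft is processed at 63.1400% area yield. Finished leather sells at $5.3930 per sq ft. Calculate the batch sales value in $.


Raw_total = N * avg_area = 170 * 37.6730 = 6404.4100 sq ft
Finished = Raw_total * yield / 100 = 6404.4100 * 63.1400 / 100 = 4043.7445 sq ft
Value = Finished * price = 4043.7445 * 5.3930 = 21807.9139 $


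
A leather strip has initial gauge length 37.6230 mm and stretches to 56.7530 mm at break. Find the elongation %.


Formula: Elongation = (Lf - L0) / L0 * 100
Substituting: Elongation = (56.7530 - 37.6230) / 37.6230 * 100
Result: 50.8466 %


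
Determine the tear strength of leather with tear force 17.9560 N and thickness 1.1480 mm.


Formula: Tear strength = force / thickness
Substituting: Tear strength = 17.9560 / 1.1480
Result: 15.6411 N/mm


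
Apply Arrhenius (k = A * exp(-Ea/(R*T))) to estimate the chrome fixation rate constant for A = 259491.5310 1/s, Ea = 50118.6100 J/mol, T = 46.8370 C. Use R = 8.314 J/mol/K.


T_K = T_C + 273.15 = 46.8370 + 273.15 = 319.9870 K
exponent = -Ea / (R * T_K) = -50118.6100 / (8.314 * 319.9870) = -18.8389
k = A * exp(exponent) = 259491.5310 * exp(-18.8389) = 0.00170794 1/s


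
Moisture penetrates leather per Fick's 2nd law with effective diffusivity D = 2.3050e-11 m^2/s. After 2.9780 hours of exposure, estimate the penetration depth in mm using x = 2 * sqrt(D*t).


t = 2.9780 hr * 3600 = 10720.8000 s
D * t = 2.3050e-11 * 10720.8000 = 2.4711e-07
x = 2 * sqrt(D*t) = 2 * sqrt(2.4711e-07) = 9.9421e-04 m = 0.9942 mm


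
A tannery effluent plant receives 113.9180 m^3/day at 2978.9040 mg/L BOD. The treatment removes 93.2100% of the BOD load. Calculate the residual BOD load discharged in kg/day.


Load_in = volume * conc / 1000 = 113.9180 * 2978.9040 / 1000 = 339.3508 kg/day
Removed = Load_in * eff / 100 = 339.3508 * 93.2100 / 100 = 316.3089 kg/day
Load_out = Load_in - Removed = 339.3508 - 316.3089 = 23.0419 kg/day


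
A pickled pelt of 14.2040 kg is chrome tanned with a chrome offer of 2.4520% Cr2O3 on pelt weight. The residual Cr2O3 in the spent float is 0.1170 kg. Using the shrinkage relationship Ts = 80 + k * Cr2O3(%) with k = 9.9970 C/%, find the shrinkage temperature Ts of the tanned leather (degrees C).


Offered = pelt * offer_pct / 100 = 14.2040 * 2.4520 / 100 = 0.3483 kg
Uptake = offered - residual = 0.3483 - 0.1170 = 0.2313 kg
Cr2O3% on pelt = uptake / pelt * 100 = 0.2313 / 14.2040 * 100 = 1.6283 %
Ts = 80 + k * Cr2O3% = 80 + 9.9970 * 1.6283 = 96.2780 C


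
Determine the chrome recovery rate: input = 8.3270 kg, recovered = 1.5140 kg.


Formula: Recovery = recovered / input * 100
Substituting: Recovery = 1.5140 / 8.3270 * 100
Result: 18.1818 %


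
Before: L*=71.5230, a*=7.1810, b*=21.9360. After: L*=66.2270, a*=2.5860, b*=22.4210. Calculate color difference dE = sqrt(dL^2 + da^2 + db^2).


dL = -5.2960, da = -4.5950, db = 0.4850
dE = sqrt((-5.2960)^2 + (-4.5950)^2 + 0.4850^2) = 7.0283


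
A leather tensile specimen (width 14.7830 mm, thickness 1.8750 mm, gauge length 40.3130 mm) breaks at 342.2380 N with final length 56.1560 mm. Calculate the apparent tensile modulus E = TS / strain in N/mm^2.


TS = F / (w * t) = 342.2380 / (14.7830 * 1.8750) = 12.3471 N/mm^2
strain = (Lf - L0) / L0 = (56.1560 - 40.3130) / 40.3130 = 0.3930
E = TS / strain = 12.3471 / 0.3930 = 31.4175 N/mm^2


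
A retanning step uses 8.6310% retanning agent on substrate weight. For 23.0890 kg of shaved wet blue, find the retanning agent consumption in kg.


Formula: Retan = substrate * pct / 100
Substituting: Retan = 23.0890 * 8.6310 / 100
Result: 1.9928 kg


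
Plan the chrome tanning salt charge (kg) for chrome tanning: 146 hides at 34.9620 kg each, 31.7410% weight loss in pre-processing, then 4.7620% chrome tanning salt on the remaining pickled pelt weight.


Total_raw = N * avg_wt = 146 * 34.9620 = 5104.4520 kg
Substrate = Total_raw * (1 - loss/100) = 5104.4520 * (1 - 31.7410/100) = 3484.2479 kg
Chrome = Substrate * pct / 100 = 3484.2479 * 4.7620 / 100 = 165.9199 kg


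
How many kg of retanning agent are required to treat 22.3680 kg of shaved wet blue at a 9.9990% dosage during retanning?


Formula: Retan = substrate * pct / 100
Substituting: Retan = 22.3680 * 9.9990 / 100
Result: 2.2366 kg


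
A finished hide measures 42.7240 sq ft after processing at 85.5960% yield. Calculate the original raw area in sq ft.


Formula: raw = finished * 100 / yield
Substituting: raw = 42.7240 * 100 / 85.5960
Result: 49.9135 sq ft


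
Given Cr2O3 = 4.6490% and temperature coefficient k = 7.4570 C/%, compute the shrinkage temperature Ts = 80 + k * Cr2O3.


Formula: Ts = 80 + k * Cr2O3
Substituting: Ts = 80 + 7.4570 * 4.6490
Result: 114.6676 C


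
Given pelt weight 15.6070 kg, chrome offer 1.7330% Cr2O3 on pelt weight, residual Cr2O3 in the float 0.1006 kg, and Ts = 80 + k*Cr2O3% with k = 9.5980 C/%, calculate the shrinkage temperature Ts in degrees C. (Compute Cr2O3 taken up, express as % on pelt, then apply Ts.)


Offered = pelt * offer_pct / 100 = 15.6070 * 1.7330 / 100 = 0.2705 kg
Uptake = offered - residual = 0.2705 - 0.1006 = 0.1699 kg
Cr2O3% on pelt = uptake / pelt * 100 = 0.1699 / 15.6070 * 100 = 1.0884 %
Ts = 80 + k * Cr2O3% = 80 + 9.5980 * 1.0884 = 90.4466 C


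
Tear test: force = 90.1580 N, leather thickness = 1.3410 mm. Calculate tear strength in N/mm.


Formula: Tear strength = force / thickness
Substituting: Tear strength = 90.1580 / 1.3410
Result: 67.2319 N/mm


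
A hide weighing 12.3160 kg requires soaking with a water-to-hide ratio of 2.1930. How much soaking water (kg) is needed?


Formula: Water = hide_weight * ratio
Substituting: Water = 12.3160 * 2.1930
Result: 27.0090 kg


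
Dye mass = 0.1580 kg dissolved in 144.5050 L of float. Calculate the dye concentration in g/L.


Formula: Conc = dye_mass(kg) / volume(L) * 1000
Substituting: Conc = 0.1580 / 144.5050 * 1000
Result: 1.0934 g/L


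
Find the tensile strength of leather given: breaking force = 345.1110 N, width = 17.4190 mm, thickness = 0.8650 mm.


Formula: TS = force / (width * thickness)
Substituting: TS = 345.1110 / (17.4190 * 0.8650)
Result: 22.9044 N/mm^2


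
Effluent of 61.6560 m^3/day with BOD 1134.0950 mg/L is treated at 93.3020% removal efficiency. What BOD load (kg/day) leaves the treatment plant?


Load_in = volume * conc / 1000 = 61.6560 * 1134.0950 / 1000 = 69.9238 kg/day
Removed = Load_in * eff / 100 = 69.9238 * 93.3020 / 100 = 65.2403 kg/day
Load_out = Load_in - Removed = 69.9238 - 65.2403 = 4.6835 kg/day


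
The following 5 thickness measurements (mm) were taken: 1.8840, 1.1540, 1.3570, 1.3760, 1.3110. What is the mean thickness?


Formula: Average = sum / n
Substituting: Average = 7.0820 / 5
Result: 1.4164 mm


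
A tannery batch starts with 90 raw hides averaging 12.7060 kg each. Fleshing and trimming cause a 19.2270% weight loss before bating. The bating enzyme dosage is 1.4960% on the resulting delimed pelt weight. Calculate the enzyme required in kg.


Total_raw = N * avg_wt = 90 * 12.7060 = 1143.5400 kg
Substrate = Total_raw * (1 - loss/100) = 1143.5400 * (1 - 19.2270/100) = 923.6716 kg
Enzyme = Substrate * pct / 100 = 923.6716 * 1.4960 / 100 = 13.8181 kg


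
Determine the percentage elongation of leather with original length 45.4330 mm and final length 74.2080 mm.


Formula: Elongation = (Lf - L0) / L0 * 100
Substituting: Elongation = (74.2080 - 45.4330) / 45.4330 * 100
Result: 63.3350 %


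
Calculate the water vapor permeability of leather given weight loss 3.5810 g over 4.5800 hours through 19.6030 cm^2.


Formula: WVP = loss / (area * time)
Substituting: WVP = 3.5810 / (19.6030 * 4.5800)
Result: 0.0398856 g/(cm^2*hr)


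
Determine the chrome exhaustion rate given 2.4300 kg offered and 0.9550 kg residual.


Formula: Uptake = (offered - residual) / offered * 100
Substituting: Uptake = (2.4300 - 0.9550) / 2.4300 * 100
Result: 60.6996 %


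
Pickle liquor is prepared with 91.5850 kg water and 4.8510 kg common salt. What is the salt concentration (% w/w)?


Formula: Conc = salt / (water + salt) * 100
Substituting: Conc = 4.8510 / (91.5850 + 4.8510) * 100
Result: 5.0303 %


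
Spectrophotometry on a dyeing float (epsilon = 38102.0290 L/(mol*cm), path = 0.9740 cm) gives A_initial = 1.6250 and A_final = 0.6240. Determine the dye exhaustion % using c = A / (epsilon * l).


c_initial = A_i / (epsilon * l) = 1.6250 / (38102.0290 * 0.9740) = 4.3787e-05 mol/L
c_final = A_f / (epsilon * l) = 0.6240 / (38102.0290 * 0.9740) = 1.6814e-05 mol/L
Exhaustion = (c_initial - c_final) / c_initial * 100 = (4.3787e-05 - 1.6814e-05) / 4.3787e-05 * 100 = 61.6000 %


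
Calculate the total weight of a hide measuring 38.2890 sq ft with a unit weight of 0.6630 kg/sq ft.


Formula: Weight = area * weight_per_sqft
Substituting: Weight = 38.2890 * 0.6630
Result: 25.3856 kg


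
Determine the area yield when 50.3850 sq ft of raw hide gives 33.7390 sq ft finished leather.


Formula: Yield = finished / raw * 100
Substituting: Yield = 33.7390 / 50.3850 * 100
Result: 66.9624 %


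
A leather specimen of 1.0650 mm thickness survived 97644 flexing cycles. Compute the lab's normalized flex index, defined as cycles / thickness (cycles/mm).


Formula: Index = cycles / thickness
Substituting: Index = 97644 / 1.0650
Result: 91684.5070 cycles/mm


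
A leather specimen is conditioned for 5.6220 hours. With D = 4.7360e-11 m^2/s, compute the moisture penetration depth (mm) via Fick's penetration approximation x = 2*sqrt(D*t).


t = 5.6220 hr * 3600 = 20239.2000 s
D * t = 4.7360e-11 * 20239.2000 = 9.5853e-07
x = 2 * sqrt(D*t) = 2 * sqrt(9.5853e-07) = 0.00195809 m = 1.9581 mm


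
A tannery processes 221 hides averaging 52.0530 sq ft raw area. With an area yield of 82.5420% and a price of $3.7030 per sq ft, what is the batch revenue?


Raw_total = N * avg_area = 221 * 52.0530 = 11503.7130 sq ft
Finished = Raw_total * yield / 100 = 11503.7130 * 82.5420 / 100 = 9495.3948 sq ft
Value = Finished * price = 9495.3948 * 3.7030 = 35161.4469 $


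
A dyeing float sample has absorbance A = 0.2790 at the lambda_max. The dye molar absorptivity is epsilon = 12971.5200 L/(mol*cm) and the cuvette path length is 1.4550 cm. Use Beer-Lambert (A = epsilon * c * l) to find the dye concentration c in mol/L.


Formula: c = A / (epsilon * l)
Substituting: c = 0.2790 / (12971.5200 * 1.4550)
Result: 1.4783e-05 mol/L


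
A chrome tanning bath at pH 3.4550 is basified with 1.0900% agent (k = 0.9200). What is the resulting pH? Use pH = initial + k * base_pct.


Formula: pH_final = pH_initial + k * base_pct
Substituting: pH_final = 3.4550 + 0.9200 * 1.0900
Result: 4.4578


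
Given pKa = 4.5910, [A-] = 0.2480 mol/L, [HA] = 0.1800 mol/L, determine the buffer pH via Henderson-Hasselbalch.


ratio = [A-] / [HA] = 0.2480 / 0.1800 = 1.3778
log10(ratio) = 0.1392
pH = pKa + log10(ratio) = 4.5910 + 0.1392 = 4.7302


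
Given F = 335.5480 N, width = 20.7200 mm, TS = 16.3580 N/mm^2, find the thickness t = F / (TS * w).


Formula: t = F / (TS * w)
Substituting: t = 335.5480 / (16.3580 * 20.7200)
Result: 0.9900 mm


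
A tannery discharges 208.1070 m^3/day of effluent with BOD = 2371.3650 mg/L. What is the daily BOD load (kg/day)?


Formula: BOD_load = volume * conc / 1000
Substituting: BOD_load = 208.1070 * 2371.3650 / 1000
Result: 493.4977 kg/day


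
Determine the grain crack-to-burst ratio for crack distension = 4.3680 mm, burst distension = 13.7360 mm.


Formula: Ratio = crack / burst
Substituting: Ratio = 4.3680 / 13.7360
Result: 0.3180
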